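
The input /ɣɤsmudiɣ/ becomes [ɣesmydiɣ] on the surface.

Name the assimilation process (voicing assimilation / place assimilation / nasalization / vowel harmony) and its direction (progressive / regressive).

/ɤ/→[e] /u/→[y].
Vowels agree with the last vowel, so the harmony is regressive.

vowel harmony, regressive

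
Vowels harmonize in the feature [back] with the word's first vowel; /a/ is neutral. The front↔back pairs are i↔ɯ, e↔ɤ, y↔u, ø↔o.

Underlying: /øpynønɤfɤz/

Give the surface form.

[øpynønefez]

/ɤ/ harmonizes with /ø/ ([-back]) → [e]
/ɤ/ harmonizes with /ø/ ([-back]) → [e]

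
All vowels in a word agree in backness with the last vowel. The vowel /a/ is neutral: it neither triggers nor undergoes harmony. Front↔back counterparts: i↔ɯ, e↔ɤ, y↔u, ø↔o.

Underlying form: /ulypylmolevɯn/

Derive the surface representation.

/y/ harmonizes with /ɯ/ ([+back]) → [u]
/y/ harmonizes with /ɯ/ ([+back]) → [u]
/e/ harmonizes with /ɯ/ ([+back]) → [ɤ]

[ulupulmolɤvɯn]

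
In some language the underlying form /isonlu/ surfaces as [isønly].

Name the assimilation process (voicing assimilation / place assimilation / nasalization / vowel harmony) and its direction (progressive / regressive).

/o/→[ø] /u/→[y].
Vowels agree with the first vowel, so the harmony is progressive.

vowel harmony, progressive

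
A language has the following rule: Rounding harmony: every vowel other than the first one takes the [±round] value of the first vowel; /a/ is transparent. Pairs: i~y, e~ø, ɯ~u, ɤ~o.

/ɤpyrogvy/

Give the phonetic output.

[ɤpirɤgvi]

/y/ harmonizes with /ɤ/ ([-round]) → [i]
/o/ harmonizes with /ɤ/ ([-round]) → [ɤ]
/y/ harmonizes with /ɤ/ ([-round]) → [i]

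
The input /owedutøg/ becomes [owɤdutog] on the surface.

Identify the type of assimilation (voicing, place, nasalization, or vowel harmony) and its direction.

vowel harmony, progressive

/e/→[ɤ] /ø/→[o].
Vowels agree with the first vowel, so the harmony is progressive.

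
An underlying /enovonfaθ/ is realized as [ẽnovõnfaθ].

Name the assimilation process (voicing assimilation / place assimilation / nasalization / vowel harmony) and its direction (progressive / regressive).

/e/→[ẽ] /o/→[õ].
Each target copies a feature from the following segment, so the direction is regressive.

nasalization, regressive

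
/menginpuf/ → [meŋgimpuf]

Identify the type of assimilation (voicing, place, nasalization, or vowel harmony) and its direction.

place assimilation, regressive

/n/→[ŋ] /n/→[m].
Each target copies a feature from the following segment, so the direction is regressive.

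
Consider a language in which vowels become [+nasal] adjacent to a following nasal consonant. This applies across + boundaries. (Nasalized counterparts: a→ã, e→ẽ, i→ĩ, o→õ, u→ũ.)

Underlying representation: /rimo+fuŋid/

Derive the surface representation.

/i/ before nasal /m/ → [ĩ]
/u/ before nasal /ŋ/ → [ũ]

[rĩmo+fũŋid]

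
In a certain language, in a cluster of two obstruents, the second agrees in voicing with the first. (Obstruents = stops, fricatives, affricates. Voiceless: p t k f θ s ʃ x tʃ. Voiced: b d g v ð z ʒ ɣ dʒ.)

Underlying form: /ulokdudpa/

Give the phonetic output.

/d/ after /k/ (voiceless) → [t]
/p/ after /d/ (voiced) → [b]

[uloktudba]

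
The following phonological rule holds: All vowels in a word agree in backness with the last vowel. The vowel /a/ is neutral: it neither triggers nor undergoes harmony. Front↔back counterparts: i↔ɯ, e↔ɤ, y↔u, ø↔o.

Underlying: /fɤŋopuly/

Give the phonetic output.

[feŋøpyly]

/ɤ/ harmonizes with /y/ ([-back]) → [e]
/o/ harmonizes with /y/ ([-back]) → [ø]
/u/ harmonizes with /y/ ([-back]) → [y]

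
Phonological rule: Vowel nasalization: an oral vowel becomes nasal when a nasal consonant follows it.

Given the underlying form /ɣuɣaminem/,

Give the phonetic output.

[ɣuɣãmĩnẽm]

/a/ before nasal /m/ → [ã]
/i/ before nasal /n/ → [ĩ]
/e/ before nasal /m/ → [ẽ]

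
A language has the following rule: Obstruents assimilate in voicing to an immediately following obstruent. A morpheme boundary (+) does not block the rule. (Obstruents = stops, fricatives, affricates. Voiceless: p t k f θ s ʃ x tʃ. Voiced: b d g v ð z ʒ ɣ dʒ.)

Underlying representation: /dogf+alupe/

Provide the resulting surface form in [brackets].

[dokf+alupe]

/g/ before /f/ (voiceless) → [k]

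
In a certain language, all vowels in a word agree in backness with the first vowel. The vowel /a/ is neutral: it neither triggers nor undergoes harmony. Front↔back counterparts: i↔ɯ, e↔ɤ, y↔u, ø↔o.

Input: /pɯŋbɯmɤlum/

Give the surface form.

no segment meets the rule's conditions; no change.

[pɯŋbɯmɤlum]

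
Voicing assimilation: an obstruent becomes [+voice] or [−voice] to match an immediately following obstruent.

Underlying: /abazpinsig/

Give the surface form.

[abaspinsig]

/z/ before /p/ (voiceless) → [s]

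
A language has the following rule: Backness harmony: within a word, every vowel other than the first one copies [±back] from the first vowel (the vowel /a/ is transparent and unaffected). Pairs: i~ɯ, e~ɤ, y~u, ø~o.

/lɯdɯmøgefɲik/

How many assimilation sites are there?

/ø/ harmonizes with /ɯ/ ([+back]) → [o]
/e/ harmonizes with /ɯ/ ([+back]) → [ɤ]
/i/ harmonizes with /ɯ/ ([+back]) → [ɯ]
3 segments change.

3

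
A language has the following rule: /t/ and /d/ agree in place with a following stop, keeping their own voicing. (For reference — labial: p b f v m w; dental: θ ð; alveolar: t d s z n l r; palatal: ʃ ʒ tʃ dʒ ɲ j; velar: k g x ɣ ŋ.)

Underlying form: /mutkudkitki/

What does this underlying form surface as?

/t/ before /k/ (velar) → [k]
/d/ before /k/ (velar) → [g]
/t/ before /k/ (velar) → [k]

[mukkugkikki]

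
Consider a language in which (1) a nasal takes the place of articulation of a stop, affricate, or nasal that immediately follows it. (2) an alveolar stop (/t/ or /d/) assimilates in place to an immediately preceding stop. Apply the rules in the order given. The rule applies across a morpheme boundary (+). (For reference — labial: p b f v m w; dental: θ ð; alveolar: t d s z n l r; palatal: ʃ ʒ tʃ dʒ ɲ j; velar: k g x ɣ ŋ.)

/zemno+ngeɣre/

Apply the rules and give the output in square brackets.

[zenno+ŋgeɣre]

Rule 1: /m/ before /n/ (alveolar) → [n]
Rule 1: /n/ before /g/ (velar) → [ŋ]
After rule 1: zenno+ŋgeɣre
Rule 2: no segment meets the rule's conditions; no change.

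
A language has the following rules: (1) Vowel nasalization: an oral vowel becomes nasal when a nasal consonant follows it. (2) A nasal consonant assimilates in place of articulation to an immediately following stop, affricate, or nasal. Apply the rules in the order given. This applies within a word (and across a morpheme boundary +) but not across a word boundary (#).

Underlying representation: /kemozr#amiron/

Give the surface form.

Rule 1: /e/ before nasal /m/ → [ẽ]
Rule 1: /a/ before nasal /m/ → [ã]
Rule 1: /o/ before nasal /n/ → [õ]
After rule 1: kẽmozr#ãmirõn
Rule 2: no segment meets the rule's conditions; no change.

[kẽmozr#ãmirõn]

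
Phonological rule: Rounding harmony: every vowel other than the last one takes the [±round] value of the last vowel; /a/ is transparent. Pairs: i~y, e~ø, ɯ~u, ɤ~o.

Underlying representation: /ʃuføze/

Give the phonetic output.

/u/ harmonizes with /e/ ([-round]) → [ɯ]
/ø/ harmonizes with /e/ ([-round]) → [e]

[ʃɯfeze]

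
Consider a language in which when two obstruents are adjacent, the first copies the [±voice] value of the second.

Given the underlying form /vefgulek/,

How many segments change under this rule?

/f/ before /g/ (voiced) → [v]
1 segment changes.

1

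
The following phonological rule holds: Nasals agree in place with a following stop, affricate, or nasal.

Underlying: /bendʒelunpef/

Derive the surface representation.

[beɲdʒelumpef]

/n/ before /dʒ/ (palatal) → [ɲ]
/n/ before /p/ (labial) → [m]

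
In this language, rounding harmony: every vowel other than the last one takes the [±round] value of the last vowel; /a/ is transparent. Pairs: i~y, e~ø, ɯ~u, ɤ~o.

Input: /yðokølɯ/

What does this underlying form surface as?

/y/ harmonizes with /ɯ/ ([-round]) → [i]
/o/ harmonizes with /ɯ/ ([-round]) → [ɤ]
/ø/ harmonizes with /ɯ/ ([-round]) → [e]

[iðɤkelɯ]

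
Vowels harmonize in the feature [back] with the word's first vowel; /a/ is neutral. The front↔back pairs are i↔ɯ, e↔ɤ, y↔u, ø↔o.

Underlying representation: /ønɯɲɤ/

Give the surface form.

/ɯ/ harmonizes with /ø/ ([-back]) → [i]
/ɤ/ harmonizes with /ø/ ([-back]) → [e]

[øniɲe]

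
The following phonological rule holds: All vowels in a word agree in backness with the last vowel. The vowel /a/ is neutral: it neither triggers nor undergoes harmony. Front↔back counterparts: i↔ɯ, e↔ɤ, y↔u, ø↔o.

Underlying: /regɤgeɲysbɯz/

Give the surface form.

[rɤgɤgɤɲusbɯz]

/e/ harmonizes with /ɯ/ ([+back]) → [ɤ]
/e/ harmonizes with /ɯ/ ([+back]) → [ɤ]
/y/ harmonizes with /ɯ/ ([+back]) → [u]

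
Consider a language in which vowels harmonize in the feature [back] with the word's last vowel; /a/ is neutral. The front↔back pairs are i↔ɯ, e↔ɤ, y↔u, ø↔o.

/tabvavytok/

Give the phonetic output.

[tabvavutok]

/y/ harmonizes with /o/ ([+back]) → [u]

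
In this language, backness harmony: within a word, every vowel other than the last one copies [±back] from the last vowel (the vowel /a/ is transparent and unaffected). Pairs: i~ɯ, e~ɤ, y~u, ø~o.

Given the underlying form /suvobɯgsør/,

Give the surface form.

/u/ harmonizes with /ø/ ([-back]) → [y]
/o/ harmonizes with /ø/ ([-back]) → [ø]
/ɯ/ harmonizes with /ø/ ([-back]) → [i]

[syvøbigsør]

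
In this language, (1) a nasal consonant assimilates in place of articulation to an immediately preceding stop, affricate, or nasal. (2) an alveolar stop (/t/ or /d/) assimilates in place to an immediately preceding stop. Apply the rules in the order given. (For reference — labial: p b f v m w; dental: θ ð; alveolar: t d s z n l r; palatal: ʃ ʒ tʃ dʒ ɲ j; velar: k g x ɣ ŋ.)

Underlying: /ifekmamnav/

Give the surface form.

Rule 1: /m/ after /k/ (velar) → [ŋ]
Rule 1: /n/ after /m/ (labial) → [m]
After rule 1: ifekŋammav
Rule 2: no segment meets the rule's conditions; no change.

[ifekŋammav]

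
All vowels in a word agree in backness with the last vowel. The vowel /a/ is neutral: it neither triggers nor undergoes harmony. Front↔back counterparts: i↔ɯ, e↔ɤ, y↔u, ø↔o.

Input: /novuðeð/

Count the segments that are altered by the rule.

2

/o/ harmonizes with /e/ ([-back]) → [ø]
/u/ harmonizes with /e/ ([-back]) → [y]
2 segments change.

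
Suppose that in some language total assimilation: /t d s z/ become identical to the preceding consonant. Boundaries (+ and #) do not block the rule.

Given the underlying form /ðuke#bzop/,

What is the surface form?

/z/ after /b/ → [b] (total assimilation)

[ðuke#bbop]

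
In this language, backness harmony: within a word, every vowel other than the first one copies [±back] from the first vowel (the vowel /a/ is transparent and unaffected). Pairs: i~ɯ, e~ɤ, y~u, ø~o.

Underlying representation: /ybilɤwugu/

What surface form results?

[ybilewygy]

/ɤ/ harmonizes with /y/ ([-back]) → [e]
/u/ harmonizes with /y/ ([-back]) → [y]
/u/ harmonizes with /y/ ([-back]) → [y]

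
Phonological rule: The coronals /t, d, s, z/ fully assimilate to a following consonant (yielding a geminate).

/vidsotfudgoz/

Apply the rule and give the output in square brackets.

[vissoffuggoz]

/d/ before /s/ → [s] (total assimilation)
/t/ before /f/ → [f] (total assimilation)
/d/ before /g/ → [g] (total assimilation)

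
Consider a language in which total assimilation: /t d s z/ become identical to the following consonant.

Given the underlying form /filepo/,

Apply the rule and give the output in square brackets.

[filepo]

no segment meets the rule's conditions; no change.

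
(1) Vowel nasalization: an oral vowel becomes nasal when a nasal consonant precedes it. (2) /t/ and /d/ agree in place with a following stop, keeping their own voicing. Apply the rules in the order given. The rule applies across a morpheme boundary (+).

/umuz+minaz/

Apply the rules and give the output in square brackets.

[umũz+mĩnãz]

Rule 1: /u/ after nasal /m/ → [ũ]
Rule 1: /i/ after nasal /m/ → [ĩ]
Rule 1: /a/ after nasal /n/ → [ã]
After rule 1: umũz+mĩnãz
Rule 2: no segment meets the rule's conditions; no change.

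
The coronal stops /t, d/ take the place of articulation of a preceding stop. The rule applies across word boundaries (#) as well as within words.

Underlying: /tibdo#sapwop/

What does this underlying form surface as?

/d/ after /b/ (labial) → [b]

[tibbo#sapwop]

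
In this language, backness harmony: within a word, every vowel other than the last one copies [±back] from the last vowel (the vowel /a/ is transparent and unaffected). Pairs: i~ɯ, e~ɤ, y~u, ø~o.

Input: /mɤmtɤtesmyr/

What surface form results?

[memtetesmyr]

/ɤ/ harmonizes with /y/ ([-back]) → [e]
/ɤ/ harmonizes with /y/ ([-back]) → [e]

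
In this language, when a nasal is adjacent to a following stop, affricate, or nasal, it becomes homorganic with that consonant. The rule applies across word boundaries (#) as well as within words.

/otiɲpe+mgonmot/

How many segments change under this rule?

/ɲ/ before /p/ (labial) → [m]
/m/ before /g/ (velar) → [ŋ]
/n/ before /m/ (labial) → [m]
3 segments change.

3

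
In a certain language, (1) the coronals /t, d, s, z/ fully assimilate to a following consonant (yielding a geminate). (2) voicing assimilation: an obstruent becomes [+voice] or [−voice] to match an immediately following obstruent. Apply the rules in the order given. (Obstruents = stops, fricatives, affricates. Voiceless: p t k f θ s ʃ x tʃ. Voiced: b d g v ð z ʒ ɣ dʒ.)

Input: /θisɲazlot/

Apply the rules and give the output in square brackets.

[θiɲɲallot]

Rule 1: /s/ before /ɲ/ → [ɲ] (total assimilation)
Rule 1: /z/ before /l/ → [l] (total assimilation)
After rule 1: θiɲɲallot
Rule 2: no segment meets the rule's conditions; no change.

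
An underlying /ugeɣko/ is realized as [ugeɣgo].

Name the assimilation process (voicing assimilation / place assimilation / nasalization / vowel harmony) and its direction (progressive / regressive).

/k/→[g].
Each target copies a feature from the preceding segment, so the direction is progressive.

voicing assimilation, progressive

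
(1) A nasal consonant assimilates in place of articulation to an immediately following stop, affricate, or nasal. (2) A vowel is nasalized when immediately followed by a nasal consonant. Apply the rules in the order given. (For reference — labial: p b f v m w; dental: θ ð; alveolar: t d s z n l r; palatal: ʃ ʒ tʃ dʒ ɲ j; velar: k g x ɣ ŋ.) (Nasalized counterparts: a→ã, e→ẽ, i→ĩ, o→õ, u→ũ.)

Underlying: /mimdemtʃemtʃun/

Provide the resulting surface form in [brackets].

[mĩndẽɲtʃẽɲtʃũn]

Rule 1: /m/ before /d/ (alveolar) → [n]
Rule 1: /m/ before /tʃ/ (palatal) → [ɲ]
Rule 1: /m/ before /tʃ/ (palatal) → [ɲ]
After rule 1: mindeɲtʃeɲtʃun
Rule 2: /i/ before nasal /n/ → [ĩ]
Rule 2: /e/ before nasal /ɲ/ → [ẽ]
Rule 2: /e/ before nasal /ɲ/ → [ẽ]
Rule 2: /u/ before nasal /n/ → [ũ]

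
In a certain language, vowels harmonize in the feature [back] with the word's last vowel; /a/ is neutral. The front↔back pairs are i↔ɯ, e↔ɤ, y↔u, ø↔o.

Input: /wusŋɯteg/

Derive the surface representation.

[wysŋiteg]

/u/ harmonizes with /e/ ([-back]) → [y]
/ɯ/ harmonizes with /e/ ([-back]) → [i]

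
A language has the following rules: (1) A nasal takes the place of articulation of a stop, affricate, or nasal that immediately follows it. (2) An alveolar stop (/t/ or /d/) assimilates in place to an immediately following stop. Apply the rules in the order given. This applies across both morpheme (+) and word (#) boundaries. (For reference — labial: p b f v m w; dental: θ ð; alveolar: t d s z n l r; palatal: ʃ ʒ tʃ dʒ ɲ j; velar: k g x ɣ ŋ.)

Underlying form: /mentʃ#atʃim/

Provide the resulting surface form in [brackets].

[meɲtʃ#atʃim]

Rule 1: /n/ before /tʃ/ (palatal) → [ɲ]
After rule 1: meɲtʃ#atʃim
Rule 2: no segment meets the rule's conditions; no change.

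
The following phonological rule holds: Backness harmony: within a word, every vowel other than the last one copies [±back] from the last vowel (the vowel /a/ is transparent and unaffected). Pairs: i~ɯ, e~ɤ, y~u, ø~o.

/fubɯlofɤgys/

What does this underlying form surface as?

[fybiløfegys]

/u/ harmonizes with /y/ ([-back]) → [y]
/ɯ/ harmonizes with /y/ ([-back]) → [i]
/o/ harmonizes with /y/ ([-back]) → [ø]
/ɤ/ harmonizes with /y/ ([-back]) → [e]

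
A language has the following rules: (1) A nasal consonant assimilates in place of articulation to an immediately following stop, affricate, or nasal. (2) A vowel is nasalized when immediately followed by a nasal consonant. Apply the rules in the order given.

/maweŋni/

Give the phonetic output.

[mawẽnni]

Rule 1: /ŋ/ before /n/ (alveolar) → [n]
After rule 1: mawenni
Rule 2: /e/ before nasal /n/ → [ẽ]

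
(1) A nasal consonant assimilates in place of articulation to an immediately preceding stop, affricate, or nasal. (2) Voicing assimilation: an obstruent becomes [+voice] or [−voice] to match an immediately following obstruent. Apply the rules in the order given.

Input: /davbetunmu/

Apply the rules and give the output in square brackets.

[davbetunnu]

Rule 1: /m/ after /n/ (alveolar) → [n]
After rule 1: davbetunnu
Rule 2: no segment meets the rule's conditions; no change.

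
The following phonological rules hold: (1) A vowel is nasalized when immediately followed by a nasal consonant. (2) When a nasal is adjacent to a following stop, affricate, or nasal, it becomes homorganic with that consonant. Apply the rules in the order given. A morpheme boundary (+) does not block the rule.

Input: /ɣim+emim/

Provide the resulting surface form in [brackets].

Rule 1: /i/ before nasal /m/ → [ĩ]
Rule 1: /e/ before nasal /m/ → [ẽ]
Rule 1: /i/ before nasal /m/ → [ĩ]
After rule 1: ɣĩm+ẽmĩm
Rule 2: no segment meets the rule's conditions; no change.

[ɣĩm+ẽmĩm]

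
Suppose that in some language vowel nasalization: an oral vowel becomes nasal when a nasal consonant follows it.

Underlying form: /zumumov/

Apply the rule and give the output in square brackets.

[zũmũmov]

/u/ before nasal /m/ → [ũ]
/u/ before nasal /m/ → [ũ]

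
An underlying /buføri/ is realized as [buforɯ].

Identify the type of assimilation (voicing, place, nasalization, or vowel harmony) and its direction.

/ø/→[o] /i/→[ɯ].
Vowels agree with the first vowel, so the harmony is progressive.

vowel harmony, progressive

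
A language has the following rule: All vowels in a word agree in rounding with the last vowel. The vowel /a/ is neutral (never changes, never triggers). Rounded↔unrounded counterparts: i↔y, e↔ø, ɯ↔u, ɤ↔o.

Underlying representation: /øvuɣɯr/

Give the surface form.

[evɯɣɯr]

/ø/ harmonizes with /ɯ/ ([-round]) → [e]
/u/ harmonizes with /ɯ/ ([-round]) → [ɯ]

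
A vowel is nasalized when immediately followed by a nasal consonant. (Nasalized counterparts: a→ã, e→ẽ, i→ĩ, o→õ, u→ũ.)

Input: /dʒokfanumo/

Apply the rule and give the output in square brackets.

/a/ before nasal /n/ → [ã]
/u/ before nasal /m/ → [ũ]

[dʒokfãnũmo]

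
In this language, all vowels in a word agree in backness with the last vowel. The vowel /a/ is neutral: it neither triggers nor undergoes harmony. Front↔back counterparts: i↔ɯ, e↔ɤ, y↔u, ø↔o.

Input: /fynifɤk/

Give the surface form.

[funɯfɤk]

/y/ harmonizes with /ɤ/ ([+back]) → [u]
/i/ harmonizes with /ɤ/ ([+back]) → [ɯ]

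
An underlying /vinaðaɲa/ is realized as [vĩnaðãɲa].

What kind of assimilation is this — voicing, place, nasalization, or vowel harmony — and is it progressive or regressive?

nasalization, regressive

/i/→[ĩ] /a/→[ã].
Each target copies a feature from the following segment, so the direction is regressive.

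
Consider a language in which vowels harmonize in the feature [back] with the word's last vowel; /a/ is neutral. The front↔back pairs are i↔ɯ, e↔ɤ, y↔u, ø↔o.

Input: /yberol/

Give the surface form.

/y/ harmonizes with /o/ ([+back]) → [u]
/e/ harmonizes with /o/ ([+back]) → [ɤ]

[ubɤrol]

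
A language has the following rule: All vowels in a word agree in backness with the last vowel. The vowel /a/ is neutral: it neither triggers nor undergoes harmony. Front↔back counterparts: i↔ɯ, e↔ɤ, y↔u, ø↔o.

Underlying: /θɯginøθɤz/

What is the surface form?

[θɯgɯnoθɤz]

/i/ harmonizes with /ɤ/ ([+back]) → [ɯ]
/ø/ harmonizes with /ɤ/ ([+back]) → [o]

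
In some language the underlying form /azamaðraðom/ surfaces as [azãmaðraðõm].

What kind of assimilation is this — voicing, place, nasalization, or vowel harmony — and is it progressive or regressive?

/a/→[ã] /o/→[õ].
Each target copies a feature from the following segment, so the direction is regressive.

nasalization, regressive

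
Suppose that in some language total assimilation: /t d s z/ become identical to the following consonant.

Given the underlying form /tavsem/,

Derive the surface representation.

no segment meets the rule's conditions; no change.

[tavsem]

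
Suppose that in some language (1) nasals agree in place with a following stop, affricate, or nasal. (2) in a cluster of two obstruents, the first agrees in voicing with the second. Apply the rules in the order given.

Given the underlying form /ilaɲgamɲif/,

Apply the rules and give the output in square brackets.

[ilaŋgaɲɲif]

Rule 1: /ɲ/ before /g/ (velar) → [ŋ]
Rule 1: /m/ before /ɲ/ (palatal) → [ɲ]
After rule 1: ilaŋgaɲɲif
Rule 2: no segment meets the rule's conditions; no change.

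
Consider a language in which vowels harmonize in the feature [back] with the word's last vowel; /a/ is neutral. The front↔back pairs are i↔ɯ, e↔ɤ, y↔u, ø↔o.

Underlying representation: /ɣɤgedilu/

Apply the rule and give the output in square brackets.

/e/ harmonizes with /u/ ([+back]) → [ɤ]
/i/ harmonizes with /u/ ([+back]) → [ɯ]

[ɣɤgɤdɯlu]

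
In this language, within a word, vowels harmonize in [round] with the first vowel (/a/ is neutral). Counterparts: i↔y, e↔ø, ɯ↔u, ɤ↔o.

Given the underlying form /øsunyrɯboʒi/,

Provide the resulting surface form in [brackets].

[øsunyruboʒy]

/ɯ/ harmonizes with /ø/ ([+round]) → [u]
/i/ harmonizes with /ø/ ([+round]) → [y]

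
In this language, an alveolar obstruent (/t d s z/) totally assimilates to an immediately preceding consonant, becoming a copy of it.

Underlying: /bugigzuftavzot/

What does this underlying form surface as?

[bugigguffavvot]

/z/ after /g/ → [g] (total assimilation)
/t/ after /f/ → [f] (total assimilation)
/z/ after /v/ → [v] (total assimilation)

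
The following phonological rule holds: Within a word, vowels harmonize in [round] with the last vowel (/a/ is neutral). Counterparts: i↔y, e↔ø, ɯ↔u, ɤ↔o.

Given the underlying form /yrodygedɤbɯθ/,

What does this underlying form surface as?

[irɤdigedɤbɯθ]

/y/ harmonizes with /ɯ/ ([-round]) → [i]
/o/ harmonizes with /ɯ/ ([-round]) → [ɤ]
/y/ harmonizes with /ɯ/ ([-round]) → [i]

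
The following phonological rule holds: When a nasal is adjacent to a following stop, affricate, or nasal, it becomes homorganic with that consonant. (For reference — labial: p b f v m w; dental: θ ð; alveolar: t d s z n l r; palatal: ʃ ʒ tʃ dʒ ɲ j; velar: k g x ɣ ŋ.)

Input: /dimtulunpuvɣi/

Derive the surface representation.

[dintulumpuvɣi]

/m/ before /t/ (alveolar) → [n]
/n/ before /p/ (labial) → [m]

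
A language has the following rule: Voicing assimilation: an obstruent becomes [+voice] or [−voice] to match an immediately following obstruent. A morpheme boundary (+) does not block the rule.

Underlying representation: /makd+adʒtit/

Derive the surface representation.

[magd+atʃtit]

/k/ before /d/ (voiced) → [g]
/dʒ/ before /t/ (voiceless) → [tʃ]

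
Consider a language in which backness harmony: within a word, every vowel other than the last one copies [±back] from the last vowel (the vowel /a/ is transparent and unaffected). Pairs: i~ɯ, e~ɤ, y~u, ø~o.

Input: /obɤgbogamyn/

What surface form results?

/o/ harmonizes with /y/ ([-back]) → [ø]
/ɤ/ harmonizes with /y/ ([-back]) → [e]
/o/ harmonizes with /y/ ([-back]) → [ø]

[øbegbøgamyn]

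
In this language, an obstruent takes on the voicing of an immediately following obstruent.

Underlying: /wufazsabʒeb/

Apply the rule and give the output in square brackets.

/z/ before /s/ (voiceless) → [s]

[wufassabʒeb]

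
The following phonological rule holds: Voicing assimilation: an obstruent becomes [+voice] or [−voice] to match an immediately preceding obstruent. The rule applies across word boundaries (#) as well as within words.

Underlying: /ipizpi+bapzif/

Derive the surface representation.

/p/ after /z/ (voiced) → [b]
/z/ after /p/ (voiceless) → [s]

[ipizbi+bapsif]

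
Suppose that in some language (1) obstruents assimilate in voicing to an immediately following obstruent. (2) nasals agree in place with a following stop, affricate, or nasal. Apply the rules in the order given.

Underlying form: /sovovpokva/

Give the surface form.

[sovofpogva]

Rule 1: /v/ before /p/ (voiceless) → [f]
Rule 1: /k/ before /v/ (voiced) → [g]
After rule 1: sovofpogva
Rule 2: no segment meets the rule's conditions; no change.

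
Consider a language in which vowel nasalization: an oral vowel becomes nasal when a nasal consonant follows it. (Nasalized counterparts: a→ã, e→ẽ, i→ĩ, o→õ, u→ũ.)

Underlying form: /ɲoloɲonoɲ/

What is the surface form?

[ɲolõɲõnõɲ]

/o/ before nasal /ɲ/ → [õ]
/o/ before nasal /n/ → [õ]
/o/ before nasal /ɲ/ → [õ]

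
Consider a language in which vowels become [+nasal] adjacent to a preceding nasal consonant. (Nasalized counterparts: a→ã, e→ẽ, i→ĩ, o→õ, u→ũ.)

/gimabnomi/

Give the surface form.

/a/ after nasal /m/ → [ã]
/o/ after nasal /n/ → [õ]
/i/ after nasal /m/ → [ĩ]

[gimãbnõmĩ]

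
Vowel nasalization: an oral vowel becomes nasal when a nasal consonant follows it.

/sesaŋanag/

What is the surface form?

[sesãŋãnag]

/a/ before nasal /ŋ/ → [ã]
/a/ before nasal /n/ → [ã]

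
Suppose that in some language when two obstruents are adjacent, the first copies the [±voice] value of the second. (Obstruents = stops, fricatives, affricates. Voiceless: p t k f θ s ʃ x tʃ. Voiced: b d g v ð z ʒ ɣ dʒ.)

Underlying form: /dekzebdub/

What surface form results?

/k/ before /z/ (voiced) → [g]

[degzebdub]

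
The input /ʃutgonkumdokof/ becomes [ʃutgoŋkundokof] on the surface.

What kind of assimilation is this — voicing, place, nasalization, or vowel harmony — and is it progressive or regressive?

place assimilation, regressive

/n/→[ŋ] /m/→[n].
Each target copies a feature from the following segment, so the direction is regressive.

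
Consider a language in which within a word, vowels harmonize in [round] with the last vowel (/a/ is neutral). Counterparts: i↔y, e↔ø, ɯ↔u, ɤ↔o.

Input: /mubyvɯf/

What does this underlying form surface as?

[mɯbivɯf]

/u/ harmonizes with /ɯ/ ([-round]) → [ɯ]
/y/ harmonizes with /ɯ/ ([-round]) → [i]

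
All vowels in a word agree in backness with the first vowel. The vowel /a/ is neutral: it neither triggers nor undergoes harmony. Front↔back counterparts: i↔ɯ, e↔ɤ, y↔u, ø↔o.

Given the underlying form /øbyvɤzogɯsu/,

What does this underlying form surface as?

[øbyvezøgisy]

/ɤ/ harmonizes with /ø/ ([-back]) → [e]
/o/ harmonizes with /ø/ ([-back]) → [ø]
/ɯ/ harmonizes with /ø/ ([-back]) → [i]
/u/ harmonizes with /ø/ ([-back]) → [y]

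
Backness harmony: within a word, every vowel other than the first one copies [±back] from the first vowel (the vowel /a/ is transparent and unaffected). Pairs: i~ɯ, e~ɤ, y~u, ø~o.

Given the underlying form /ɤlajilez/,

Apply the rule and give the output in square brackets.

/i/ harmonizes with /ɤ/ ([+back]) → [ɯ]
/e/ harmonizes with /ɤ/ ([+back]) → [ɤ]

[ɤlajɯlɤz]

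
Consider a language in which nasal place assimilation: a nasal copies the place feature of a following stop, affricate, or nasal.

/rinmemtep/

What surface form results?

[rimmentep]

/n/ before /m/ (labial) → [m]
/m/ before /t/ (alveolar) → [n]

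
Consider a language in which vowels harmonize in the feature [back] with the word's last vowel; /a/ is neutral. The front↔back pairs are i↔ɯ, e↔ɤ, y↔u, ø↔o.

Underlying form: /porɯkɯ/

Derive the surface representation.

[porɯkɯ]

no segment meets the rule's conditions; no change.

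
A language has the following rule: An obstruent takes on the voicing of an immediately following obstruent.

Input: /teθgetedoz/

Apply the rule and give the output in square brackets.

[teðgetedoz]

/θ/ before /g/ (voiced) → [ð]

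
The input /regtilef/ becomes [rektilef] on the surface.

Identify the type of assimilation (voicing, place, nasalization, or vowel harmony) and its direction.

/g/→[k].
Each target copies a feature from the following segment, so the direction is regressive.

voicing assimilation, regressive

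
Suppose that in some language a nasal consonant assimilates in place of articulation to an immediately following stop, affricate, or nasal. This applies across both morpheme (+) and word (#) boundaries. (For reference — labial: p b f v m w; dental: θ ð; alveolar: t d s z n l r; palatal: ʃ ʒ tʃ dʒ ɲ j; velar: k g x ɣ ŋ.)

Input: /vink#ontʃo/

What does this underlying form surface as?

[viŋk#oɲtʃo]

/n/ before /k/ (velar) → [ŋ]
/n/ before /tʃ/ (palatal) → [ɲ]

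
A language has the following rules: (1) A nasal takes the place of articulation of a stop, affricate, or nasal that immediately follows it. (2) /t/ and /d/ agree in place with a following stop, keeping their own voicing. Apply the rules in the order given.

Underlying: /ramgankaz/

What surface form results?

[raŋgaŋkaz]

Rule 1: /m/ before /g/ (velar) → [ŋ]
Rule 1: /n/ before /k/ (velar) → [ŋ]
After rule 1: raŋgaŋkaz
Rule 2: no segment meets the rule's conditions; no change.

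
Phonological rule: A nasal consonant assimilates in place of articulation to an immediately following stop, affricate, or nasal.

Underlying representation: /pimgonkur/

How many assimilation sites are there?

2

/m/ before /g/ (velar) → [ŋ]
/n/ before /k/ (velar) → [ŋ]
2 segments change.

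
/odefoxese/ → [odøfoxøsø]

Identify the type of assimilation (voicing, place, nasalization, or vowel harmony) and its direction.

/e/→[ø] /e/→[ø] /e/→[ø].
Vowels agree with the first vowel, so the harmony is progressive.

vowel harmony, progressive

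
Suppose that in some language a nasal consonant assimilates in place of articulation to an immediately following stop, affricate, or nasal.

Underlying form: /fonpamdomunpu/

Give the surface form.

/n/ before /p/ (labial) → [m]
/m/ before /d/ (alveolar) → [n]
/n/ before /p/ (labial) → [m]

[fompandomumpu]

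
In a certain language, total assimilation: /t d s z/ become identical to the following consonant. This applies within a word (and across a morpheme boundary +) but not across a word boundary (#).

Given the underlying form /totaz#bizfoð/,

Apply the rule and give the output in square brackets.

[totaz#biffoð]

/z/ before /f/ → [f] (total assimilation)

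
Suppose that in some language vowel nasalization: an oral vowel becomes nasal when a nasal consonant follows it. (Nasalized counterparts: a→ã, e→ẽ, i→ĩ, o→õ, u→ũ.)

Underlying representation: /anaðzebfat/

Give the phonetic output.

[ãnaðzebfat]

/a/ before nasal /n/ → [ã]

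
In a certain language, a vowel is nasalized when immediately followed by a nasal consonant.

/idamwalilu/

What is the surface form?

[idãmwalilu]

/a/ before nasal /m/ → [ã]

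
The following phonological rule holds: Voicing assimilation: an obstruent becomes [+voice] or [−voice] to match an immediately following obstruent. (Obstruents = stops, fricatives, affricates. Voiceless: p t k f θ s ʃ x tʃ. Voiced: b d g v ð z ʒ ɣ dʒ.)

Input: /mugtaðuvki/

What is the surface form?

/g/ before /t/ (voiceless) → [k]
/v/ before /k/ (voiceless) → [f]

[muktaðufki]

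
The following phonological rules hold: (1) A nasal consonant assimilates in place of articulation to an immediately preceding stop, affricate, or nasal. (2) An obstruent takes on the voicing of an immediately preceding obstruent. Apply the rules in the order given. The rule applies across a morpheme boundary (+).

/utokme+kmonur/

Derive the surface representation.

[utokŋe+kŋonur]

Rule 1: /m/ after /k/ (velar) → [ŋ]
Rule 1: /m/ after /k/ (velar) → [ŋ]
After rule 1: utokŋe+kŋonur
Rule 2: no segment meets the rule's conditions; no change.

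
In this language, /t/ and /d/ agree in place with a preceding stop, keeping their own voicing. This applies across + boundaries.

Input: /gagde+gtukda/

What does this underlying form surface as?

[gagge+gkukga]

/d/ after /g/ (velar) → [g]
/t/ after /g/ (velar) → [k]
/d/ after /k/ (velar) → [g]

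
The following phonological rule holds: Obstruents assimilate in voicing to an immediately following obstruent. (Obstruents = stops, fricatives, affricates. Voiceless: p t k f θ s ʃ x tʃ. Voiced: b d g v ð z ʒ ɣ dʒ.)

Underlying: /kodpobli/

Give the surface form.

[kotpobli]

/d/ before /p/ (voiceless) → [t]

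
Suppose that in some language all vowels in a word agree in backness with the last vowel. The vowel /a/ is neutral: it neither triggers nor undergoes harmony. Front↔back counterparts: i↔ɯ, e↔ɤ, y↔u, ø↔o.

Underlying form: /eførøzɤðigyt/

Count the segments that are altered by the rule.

1

/ɤ/ harmonizes with /y/ ([-back]) → [e]
1 segment changes.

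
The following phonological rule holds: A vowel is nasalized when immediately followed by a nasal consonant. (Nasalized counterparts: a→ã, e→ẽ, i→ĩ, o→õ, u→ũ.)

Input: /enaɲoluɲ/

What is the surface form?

/e/ before nasal /n/ → [ẽ]
/a/ before nasal /ɲ/ → [ã]
/u/ before nasal /ɲ/ → [ũ]

[ẽnãɲolũɲ]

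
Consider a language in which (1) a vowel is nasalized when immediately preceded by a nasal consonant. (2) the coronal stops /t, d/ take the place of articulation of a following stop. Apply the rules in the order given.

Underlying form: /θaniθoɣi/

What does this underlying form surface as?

Rule 1: /i/ after nasal /n/ → [ĩ]
After rule 1: θanĩθoɣi
Rule 2: no segment meets the rule's conditions; no change.

[θanĩθoɣi]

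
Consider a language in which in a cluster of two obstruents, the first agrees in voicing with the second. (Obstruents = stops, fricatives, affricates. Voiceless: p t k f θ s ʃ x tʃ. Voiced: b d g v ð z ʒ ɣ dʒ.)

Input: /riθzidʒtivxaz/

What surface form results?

/θ/ before /z/ (voiced) → [ð]
/dʒ/ before /t/ (voiceless) → [tʃ]
/v/ before /x/ (voiceless) → [f]

[riðzitʃtifxaz]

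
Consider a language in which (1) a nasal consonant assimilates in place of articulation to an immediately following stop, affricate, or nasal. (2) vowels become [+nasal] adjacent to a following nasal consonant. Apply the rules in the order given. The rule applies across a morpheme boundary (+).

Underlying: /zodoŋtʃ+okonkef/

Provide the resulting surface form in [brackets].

[zodõɲtʃ+okõŋkef]

Rule 1: /ŋ/ before /tʃ/ (palatal) → [ɲ]
Rule 1: /n/ before /k/ (velar) → [ŋ]
After rule 1: zodoɲtʃ+okoŋkef
Rule 2: /o/ before nasal /ɲ/ → [õ]
Rule 2: /o/ before nasal /ŋ/ → [õ]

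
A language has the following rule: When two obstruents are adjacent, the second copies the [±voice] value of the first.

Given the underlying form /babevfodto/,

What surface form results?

[babevvoddo]

/f/ after /v/ (voiced) → [v]
/t/ after /d/ (voiced) → [d]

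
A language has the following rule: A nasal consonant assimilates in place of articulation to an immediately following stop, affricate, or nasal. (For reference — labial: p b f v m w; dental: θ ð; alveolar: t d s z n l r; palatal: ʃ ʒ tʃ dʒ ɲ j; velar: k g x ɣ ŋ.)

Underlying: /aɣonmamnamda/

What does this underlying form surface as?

/n/ before /m/ (labial) → [m]
/m/ before /n/ (alveolar) → [n]
/m/ before /d/ (alveolar) → [n]

[aɣommannanda]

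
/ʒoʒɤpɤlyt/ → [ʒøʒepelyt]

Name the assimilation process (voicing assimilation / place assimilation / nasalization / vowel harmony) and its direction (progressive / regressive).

vowel harmony, regressive

/o/→[ø] /ɤ/→[e] /ɤ/→[e].
Vowels agree with the last vowel, so the harmony is regressive.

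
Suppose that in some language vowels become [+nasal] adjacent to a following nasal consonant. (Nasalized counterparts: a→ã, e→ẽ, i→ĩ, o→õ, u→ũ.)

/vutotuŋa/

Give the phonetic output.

[vutotũŋa]

/u/ before nasal /ŋ/ → [ũ]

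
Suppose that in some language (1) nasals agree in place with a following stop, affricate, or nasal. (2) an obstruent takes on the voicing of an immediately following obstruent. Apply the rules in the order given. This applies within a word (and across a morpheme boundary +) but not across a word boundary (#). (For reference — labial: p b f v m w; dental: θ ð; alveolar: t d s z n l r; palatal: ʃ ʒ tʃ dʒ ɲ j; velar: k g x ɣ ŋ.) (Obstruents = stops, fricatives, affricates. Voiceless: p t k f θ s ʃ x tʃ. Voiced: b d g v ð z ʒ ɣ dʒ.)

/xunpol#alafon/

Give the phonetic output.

[xumpol#alafon]

Rule 1: /n/ before /p/ (labial) → [m]
After rule 1: xumpol#alafon
Rule 2: no segment meets the rule's conditions; no change.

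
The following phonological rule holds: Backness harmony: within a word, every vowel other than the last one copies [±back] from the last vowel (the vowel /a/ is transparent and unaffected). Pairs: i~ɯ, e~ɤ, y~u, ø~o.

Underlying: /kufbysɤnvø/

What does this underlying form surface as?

/u/ harmonizes with /ø/ ([-back]) → [y]
/ɤ/ harmonizes with /ø/ ([-back]) → [e]

[kyfbysenvø]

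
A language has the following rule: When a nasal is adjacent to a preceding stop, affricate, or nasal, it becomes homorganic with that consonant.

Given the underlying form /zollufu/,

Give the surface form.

[zollufu]

no segment meets the rule's conditions; no change.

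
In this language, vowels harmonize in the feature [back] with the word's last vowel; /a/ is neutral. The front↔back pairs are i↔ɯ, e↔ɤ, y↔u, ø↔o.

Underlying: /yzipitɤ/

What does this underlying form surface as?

/y/ harmonizes with /ɤ/ ([+back]) → [u]
/i/ harmonizes with /ɤ/ ([+back]) → [ɯ]
/i/ harmonizes with /ɤ/ ([+back]) → [ɯ]

[uzɯpɯtɤ]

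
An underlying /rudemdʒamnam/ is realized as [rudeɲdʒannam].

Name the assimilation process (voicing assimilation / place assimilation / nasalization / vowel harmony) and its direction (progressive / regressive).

place assimilation, regressive

/m/→[ɲ] /m/→[n].
Each target copies a feature from the following segment, so the direction is regressive.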